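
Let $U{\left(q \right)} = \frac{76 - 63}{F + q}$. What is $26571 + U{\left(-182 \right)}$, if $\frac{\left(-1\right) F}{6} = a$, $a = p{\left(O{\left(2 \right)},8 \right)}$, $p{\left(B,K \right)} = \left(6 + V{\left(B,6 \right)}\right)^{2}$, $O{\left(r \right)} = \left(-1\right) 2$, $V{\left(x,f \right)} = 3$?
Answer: $\frac{17749415}{668} \approx 26571.0$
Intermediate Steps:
$O{\left(r \right)} = -2$
$p{\left(B,K \right)} = 81$ ($p{\left(B,K \right)} = \left(6 + 3\right)^{2} = 9^{2} = 81$)
$a = 81$
$F = -486$ ($F = \left(-6\right) 81 = -486$)
$U{\left(q \right)} = \frac{13}{-486 + q}$ ($U{\left(q \right)} = \frac{76 - 63}{-486 + q} = \frac{13}{-486 + q}$)
$26571 + U{\left(-182 \right)} = 26571 + \frac{13}{-486 - 182} = 26571 + \frac{13}{-668} = 26571 + 13 \left(- \frac{1}{668}\right) = 26571 - \frac{13}{668} = \frac{17749415}{668}$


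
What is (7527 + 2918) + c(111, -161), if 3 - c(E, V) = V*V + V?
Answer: -15312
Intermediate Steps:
c(E, V) = 3 - V - V**2 (c(E, V) = 3 - (V*V + V) = 3 - (V**2 + V) = 3 - (V + V**2) = 3 + (-V - V**2) = 3 - V - V**2)
(7527 + 2918) + c(111, -161) = (7527 + 2918) + (3 - 1*(-161) - 1*(-161)**2) = 10445 + (3 + 161 - 1*25921) = 10445 + (3 + 161 - 25921) = 10445 - 25757 = -15312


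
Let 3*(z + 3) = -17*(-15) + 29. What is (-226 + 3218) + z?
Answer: 9251/3 ≈ 3083.7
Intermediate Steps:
z = 275/3 (z = -3 + (-17*(-15) + 29)/3 = -3 + (255 + 29)/3 = -3 + (1/3)*284 = -3 + 284/3 = 275/3 ≈ 91.667)
(-226 + 3218) + z = (-226 + 3218) + 275/3 = 2992 + 275/3 = 9251/3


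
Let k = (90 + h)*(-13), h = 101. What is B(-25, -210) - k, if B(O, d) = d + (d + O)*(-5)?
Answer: 3448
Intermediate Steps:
B(O, d) = -5*O - 4*d (B(O, d) = d + (O + d)*(-5) = d + (-5*O - 5*d) = -5*O - 4*d)
k = -2483 (k = (90 + 101)*(-13) = 191*(-13) = -2483)
B(-25, -210) - k = (-5*(-25) - 4*(-210)) - 1*(-2483) = (125 + 840) + 2483 = 965 + 2483 = 3448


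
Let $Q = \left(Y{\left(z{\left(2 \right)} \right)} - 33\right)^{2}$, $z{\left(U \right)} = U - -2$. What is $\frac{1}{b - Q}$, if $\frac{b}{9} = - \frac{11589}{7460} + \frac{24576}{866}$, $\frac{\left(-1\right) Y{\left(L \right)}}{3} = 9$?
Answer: $- \frac{3230180}{10848794013} \approx -0.00029775$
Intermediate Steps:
$z{\left(U \right)} = 2 + U$ ($z{\left(U \right)} = U + 2 = 2 + U$)
$Y{\left(L \right)} = -27$ ($Y{\left(L \right)} = \left(-3\right) 9 = -27$)
$b = \frac{779853987}{3230180}$ ($b = 9 \left(- \frac{11589}{7460} + \frac{24576}{866}\right) = 9 \left(\left(-11589\right) \frac{1}{7460} + 24576 \cdot \frac{1}{866}\right) = 9 \left(- \frac{11589}{7460} + \frac{12288}{433}\right) = 9 \cdot \frac{86650443}{3230180} = \frac{779853987}{3230180} \approx 241.43$)
$Q = 3600$ ($Q = \left(-27 - 33\right)^{2} = \left(-60\right)^{2} = 3600$)
$\frac{1}{b - Q} = \frac{1}{\frac{779853987}{3230180} - 3600} = \frac{1}{- \frac{10848794013}{3230180}} = - \frac{3230180}{10848794013}$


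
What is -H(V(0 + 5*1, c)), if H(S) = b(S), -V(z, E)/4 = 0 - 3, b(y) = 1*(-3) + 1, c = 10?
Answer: 2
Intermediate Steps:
b(y) = -2 (b(y) = -3 + 1 = -2)
V(z, E) = 12 (V(z, E) = -4*(0 - 3) = -4*(-3) = 12)
H(S) = -2
-H(V(0 + 5*1, c)) = -1*(-2) = 2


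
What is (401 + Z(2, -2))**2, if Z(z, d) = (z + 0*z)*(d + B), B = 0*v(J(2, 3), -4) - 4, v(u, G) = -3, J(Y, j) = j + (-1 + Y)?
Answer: 151321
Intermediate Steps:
J(Y, j) = -1 + Y + j
B = -4 (B = 0*(-3) - 4 = 0 - 4 = -4)
Z(z, d) = z*(-4 + d) (Z(z, d) = (z + 0*z)*(d - 4) = (z + 0)*(-4 + d) = z*(-4 + d))
(401 + Z(2, -2))**2 = (401 + 2*(-4 - 2))**2 = (401 + 2*(-6))**2 = (401 - 12)**2 = 389**2 = 151321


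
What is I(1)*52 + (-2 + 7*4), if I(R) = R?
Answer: 78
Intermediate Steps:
I(1)*52 + (-2 + 7*4) = 1*52 + (-2 + 7*4) = 52 + (-2 + 28) = 52 + 26 = 78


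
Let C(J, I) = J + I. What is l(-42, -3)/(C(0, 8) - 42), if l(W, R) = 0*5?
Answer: 0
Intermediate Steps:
l(W, R) = 0
C(J, I) = I + J
l(-42, -3)/(C(0, 8) - 42) = 0/((8 + 0) - 42) = 0/(8 - 42) = 0/(-34) = -1/34*0 = 0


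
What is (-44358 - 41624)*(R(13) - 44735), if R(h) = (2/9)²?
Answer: 311558442442/81 ≈ 3.8464e+9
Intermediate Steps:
R(h) = 4/81 (R(h) = (2*(⅑))² = (2/9)² = 4/81)
(-44358 - 41624)*(R(13) - 44735) = (-44358 - 41624)*(4/81 - 44735) = -85982*(-3623531/81) = 311558442442/81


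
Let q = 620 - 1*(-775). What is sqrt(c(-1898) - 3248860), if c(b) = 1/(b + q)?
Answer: I*sqrt(821990820243)/503 ≈ 1802.5*I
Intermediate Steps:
q = 1395 (q = 620 + 775 = 1395)
c(b) = 1/(1395 + b) (c(b) = 1/(b + 1395) = 1/(1395 + b))
sqrt(c(-1898) - 3248860) = sqrt(1/(1395 - 1898) - 3248860) = sqrt(1/(-503) - 3248860) = sqrt(-1/503 - 3248860) = sqrt(-1634176581/503) = I*sqrt(821990820243)/503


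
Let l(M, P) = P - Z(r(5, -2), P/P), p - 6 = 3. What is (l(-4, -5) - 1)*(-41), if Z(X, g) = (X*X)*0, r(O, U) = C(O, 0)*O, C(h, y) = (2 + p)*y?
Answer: 246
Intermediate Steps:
p = 9 (p = 6 + 3 = 9)
C(h, y) = 11*y (C(h, y) = (2 + 9)*y = 11*y)
r(O, U) = 0 (r(O, U) = (11*0)*O = 0*O = 0)
Z(X, g) = 0 (Z(X, g) = X²*0 = 0)
l(M, P) = P (l(M, P) = P - 1*0 = P + 0 = P)
(l(-4, -5) - 1)*(-41) = (-5 - 1)*(-41) = -6*(-41) = 246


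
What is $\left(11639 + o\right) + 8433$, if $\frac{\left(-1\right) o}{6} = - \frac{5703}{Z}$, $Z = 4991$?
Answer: $\frac{100213570}{4991} \approx 20079.0$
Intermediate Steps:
$o = \frac{34218}{4991}$ ($o = - 6 \left(- \frac{5703}{4991}\right) = - 6 \left(\left(-5703\right) \frac{1}{4991}\right) = \left(-6\right) \left(- \frac{5703}{4991}\right) = \frac{34218}{4991} \approx 6.8559$)
$\left(11639 + o\right) + 8433 = \left(11639 + \frac{34218}{4991}\right) + 8433 = \frac{58124467}{4991} + 8433 = \frac{100213570}{4991}$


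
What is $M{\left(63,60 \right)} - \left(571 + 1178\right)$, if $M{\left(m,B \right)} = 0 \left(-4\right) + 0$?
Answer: $-1749$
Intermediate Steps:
$M{\left(m,B \right)} = 0$ ($M{\left(m,B \right)} = 0 + 0 = 0$)
$M{\left(63,60 \right)} - \left(571 + 1178\right) = 0 - \left(571 + 1178\right) = 0 - 1749 = -1749$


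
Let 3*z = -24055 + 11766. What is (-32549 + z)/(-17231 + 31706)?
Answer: -109936/43425 ≈ -2.5316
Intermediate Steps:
z = -12289/3 (z = (-24055 + 11766)/3 = (⅓)*(-12289) = -12289/3 ≈ -4096.3)
(-32549 + z)/(-17231 + 31706) = (-32549 - 12289/3)/(-17231 + 31706) = -109936/3/14475 = -109936/3*1/14475 = -109936/43425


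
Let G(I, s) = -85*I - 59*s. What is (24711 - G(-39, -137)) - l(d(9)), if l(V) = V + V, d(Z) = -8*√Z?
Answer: 13361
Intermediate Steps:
l(V) = 2*V
(24711 - G(-39, -137)) - l(d(9)) = (24711 - (-85*(-39) - 59*(-137))) - 2*(-8*√9) = (24711 - (3315 + 8083)) - 2*(-8*3) = (24711 - 1*11398) - 2*(-24) = (24711 - 11398) - 1*(-48) = 13313 + 48 = 13361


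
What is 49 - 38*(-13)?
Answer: 543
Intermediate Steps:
49 - 38*(-13) = 49 + 494 = 543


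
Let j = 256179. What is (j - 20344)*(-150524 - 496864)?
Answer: -152676748980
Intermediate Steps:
(j - 20344)*(-150524 - 496864) = (256179 - 20344)*(-150524 - 496864) = 235835*(-647388) = -152676748980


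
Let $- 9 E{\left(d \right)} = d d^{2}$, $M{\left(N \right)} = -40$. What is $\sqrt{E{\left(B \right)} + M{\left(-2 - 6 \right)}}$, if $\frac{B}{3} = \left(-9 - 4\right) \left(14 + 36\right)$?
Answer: $4 \sqrt{51492185} \approx 28703.0$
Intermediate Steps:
$B = -1950$ ($B = 3 \left(-9 - 4\right) \left(14 + 36\right) = 3 \left(\left(-13\right) 50\right) = 3 \left(-650\right) = -1950$)
$E{\left(d \right)} = - \frac{d^{3}}{9}$ ($E{\left(d \right)} = - \frac{d d^{2}}{9} = - \frac{d^{3}}{9}$)
$\sqrt{E{\left(B \right)} + M{\left(-2 - 6 \right)}} = \sqrt{- \frac{\left(-1950\right)^{3}}{9} - 40} = \sqrt{\left(- \frac{1}{9}\right) \left(-7414875000\right) - 40} = \sqrt{823875000 - 40} = \sqrt{823874960} = 4 \sqrt{51492185}$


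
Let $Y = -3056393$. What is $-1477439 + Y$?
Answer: $-4533832$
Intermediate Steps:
$-1477439 + Y = -1477439 - 3056393 = -4533832$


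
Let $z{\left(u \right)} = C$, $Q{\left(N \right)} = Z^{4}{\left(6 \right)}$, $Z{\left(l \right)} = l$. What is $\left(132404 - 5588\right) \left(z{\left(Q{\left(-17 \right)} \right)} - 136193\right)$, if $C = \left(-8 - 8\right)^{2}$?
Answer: $-17238986592$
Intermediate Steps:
$C = 256$ ($C = \left(-16\right)^{2} = 256$)
$Q{\left(N \right)} = 1296$ ($Q{\left(N \right)} = 6^{4} = 1296$)
$z{\left(u \right)} = 256$
$\left(132404 - 5588\right) \left(z{\left(Q{\left(-17 \right)} \right)} - 136193\right) = \left(132404 - 5588\right) \left(256 - 136193\right) = 126816 \left(-135937\right) = -17238986592$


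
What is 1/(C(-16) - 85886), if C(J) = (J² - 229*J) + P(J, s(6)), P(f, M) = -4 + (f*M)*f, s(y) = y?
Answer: -1/80434 ≈ -1.2433e-5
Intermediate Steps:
P(f, M) = -4 + M*f² (P(f, M) = -4 + (M*f)*f = -4 + M*f²)
C(J) = -4 - 229*J + 7*J² (C(J) = (J² - 229*J) + (-4 + 6*J²) = -4 - 229*J + 7*J²)
1/(C(-16) - 85886) = 1/((-4 - 229*(-16) + 7*(-16)²) - 85886) = 1/((-4 + 3664 + 7*256) - 85886) = 1/((-4 + 3664 + 1792) - 85886) = 1/(5452 - 85886) = 1/(-80434) = -1/80434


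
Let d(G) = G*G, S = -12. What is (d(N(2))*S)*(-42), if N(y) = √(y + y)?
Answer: 2016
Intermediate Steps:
N(y) = √2*√y (N(y) = √(2*y) = √2*√y)
d(G) = G²
(d(N(2))*S)*(-42) = ((√2*√2)²*(-12))*(-42) = (2²*(-12))*(-42) = (4*(-12))*(-42) = -48*(-42) = 2016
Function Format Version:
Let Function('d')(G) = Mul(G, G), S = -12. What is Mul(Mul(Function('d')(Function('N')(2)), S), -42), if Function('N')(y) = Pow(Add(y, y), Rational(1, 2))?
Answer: 2016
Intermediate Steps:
Function('N')(y) = Mul(Pow(2, Rational(1, 2)), Pow(y, Rational(1, 2))) (Function('N')(y) = Pow(Mul(2, y), Rational(1, 2)) = Mul(Pow(2, Rational(1, 2)), Pow(y, Rational(1, 2))))
Function('d')(G) = Pow(G, 2)
Mul(Mul(Function('d')(Function('N')(2)), S), -42) = Mul(Mul(Pow(Mul(Pow(2, Rational(1, 2)), Pow(2, Rational(1, 2))), 2), -12), -42) = Mul(Mul(Pow(2, 2), -12), -42) = Mul(Mul(4, -12), -42) = Mul(-48, -42) = 2016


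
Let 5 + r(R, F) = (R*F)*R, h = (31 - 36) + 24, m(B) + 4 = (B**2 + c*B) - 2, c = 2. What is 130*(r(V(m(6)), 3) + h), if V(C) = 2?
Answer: 3380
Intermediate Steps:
m(B) = -6 + B**2 + 2*B (m(B) = -4 + ((B**2 + 2*B) - 2) = -4 + (-2 + B**2 + 2*B) = -6 + B**2 + 2*B)
h = 19 (h = -5 + 24 = 19)
r(R, F) = -5 + F*R**2 (r(R, F) = -5 + (R*F)*R = -5 + (F*R)*R = -5 + F*R**2)
130*(r(V(m(6)), 3) + h) = 130*((-5 + 3*2**2) + 19) = 130*((-5 + 3*4) + 19) = 130*((-5 + 12) + 19) = 130*(7 + 19) = 130*26 = 3380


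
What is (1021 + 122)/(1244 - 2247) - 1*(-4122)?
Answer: 4133223/1003 ≈ 4120.9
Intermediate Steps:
(1021 + 122)/(1244 - 2247) - 1*(-4122) = 1143/(-1003) + 4122 = 1143*(-1/1003) + 4122 = -1143/1003 + 4122 = 4133223/1003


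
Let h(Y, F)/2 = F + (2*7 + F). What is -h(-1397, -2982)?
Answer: 11900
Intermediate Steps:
h(Y, F) = 28 + 4*F (h(Y, F) = 2*(F + (2*7 + F)) = 2*(F + (14 + F)) = 2*(14 + 2*F) = 28 + 4*F)
-h(-1397, -2982) = -(28 + 4*(-2982)) = -(28 - 11928) = -1*(-11900) = 11900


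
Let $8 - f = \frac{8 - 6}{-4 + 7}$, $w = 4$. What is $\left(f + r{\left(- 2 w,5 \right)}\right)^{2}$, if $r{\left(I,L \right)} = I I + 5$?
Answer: $\frac{52441}{9} \approx 5826.8$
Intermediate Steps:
$f = \frac{22}{3}$ ($f = 8 - \frac{8 - 6}{-4 + 7} = 8 - \frac{2}{3} = \frac{22}{3} \approx 7.3333$)
$r{\left(I,L \right)} = 5 + I^{2}$ ($r{\left(I,L \right)} = I^{2} + 5 = 5 + I^{2}$)
$\left(f + r{\left(- 2 w,5 \right)}\right)^{2} = \left(\frac{22}{3} + \left(5 + \left(\left(-2\right) 4\right)^{2}\right)\right)^{2} = \left(\frac{22}{3} + \left(5 + \left(-8\right)^{2}\right)\right)^{2} = \left(\frac{22}{3} + \left(5 + 64\right)\right)^{2} = \left(\frac{22}{3} + 69\right)^{2} = \left(\frac{229}{3}\right)^{2} = \frac{52441}{9}$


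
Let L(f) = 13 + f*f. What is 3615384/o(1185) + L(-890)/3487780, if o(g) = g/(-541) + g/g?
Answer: -1705456929486887/561532580 ≈ -3.0371e+6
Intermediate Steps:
L(f) = 13 + f²
o(g) = 1 - g/541 (o(g) = g*(-1/541) + 1 = -g/541 + 1 = 1 - g/541)
3615384/o(1185) + L(-890)/3487780 = 3615384/(1 - 1/541*1185) + (13 + (-890)²)/3487780 = 3615384/(1 - 1185/541) + (13 + 792100)*(1/3487780) = 3615384/(-644/541) + 792113*(1/3487780) = 3615384*(-541/644) + 792113/3487780 = -488980686/161 + 792113/3487780 = -1705456929486887/561532580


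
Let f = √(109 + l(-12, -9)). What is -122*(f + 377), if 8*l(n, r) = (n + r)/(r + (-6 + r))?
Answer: -45994 - 61*√6983/4 ≈ -47268.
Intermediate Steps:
l(n, r) = (n + r)/(8*(-6 + 2*r)) (l(n, r) = ((n + r)/(r + (-6 + r)))/8 = ((n + r)/(-6 + 2*r))/8 = (n + r)/(8*(-6 + 2*r)))
f = √6983/8 (f = √(109 + (-12 - 9)/(16*(-3 - 9))) = √(109 + (1/16)*(-21)/(-12)) = √(109 + (1/16)*(-1/12)*(-21)) = √(109 + 7/64) = √(6983/64) = √6983/8 ≈ 10.446)
-122*(f + 377) = -122*(√6983/8 + 377) = -122*(377 + √6983/8) = -45994 - 61*√6983/4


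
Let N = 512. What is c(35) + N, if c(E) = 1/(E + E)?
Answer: 35841/70 ≈ 512.01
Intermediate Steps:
c(E) = 1/(2*E)
c(35) + N = (½)/35 + 512 = (½)*(1/35) + 512 = 1/70 + 512 = 35841/70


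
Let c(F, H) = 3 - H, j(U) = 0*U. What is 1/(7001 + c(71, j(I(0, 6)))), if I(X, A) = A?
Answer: 1/7004 ≈ 0.00014278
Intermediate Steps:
j(U) = 0
1/(7001 + c(71, j(I(0, 6)))) = 1/(7001 + (3 - 1*0)) = 1/(7001 + (3 + 0)) = 1/(7001 + 3) = 1/7004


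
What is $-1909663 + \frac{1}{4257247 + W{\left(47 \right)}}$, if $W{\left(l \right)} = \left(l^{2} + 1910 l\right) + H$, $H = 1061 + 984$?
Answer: $- \frac{8309461231672}{4351271} \approx -1.9097 \cdot 10^{6}$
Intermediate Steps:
$H = 2045$
$W{\left(l \right)} = 2045 + l^{2} + 1910 l$ ($W{\left(l \right)} = \left(l^{2} + 1910 l\right) + 2045 = 2045 + l^{2} + 1910 l$)
$-1909663 + \frac{1}{4257247 + W{\left(47 \right)}} = -1909663 + \frac{1}{4257247 + \left(2045 + 47^{2} + 1910 \cdot 47\right)} = -1909663 + \frac{1}{4257247 + \left(2045 + 2209 + 89770\right)} = -1909663 + \frac{1}{4257247 + 94024} = -1909663 + \frac{1}{4351271} = - \frac{8309461231672}{4351271}$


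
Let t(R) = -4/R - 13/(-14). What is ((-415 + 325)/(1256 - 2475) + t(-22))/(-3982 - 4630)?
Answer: -222309/1616696312 ≈ -0.00013751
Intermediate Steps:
t(R) = 13/14 - 4/R (t(R) = -4/R - 13*(-1/14) = -4/R + 13/14 = 13/14 - 4/R)
((-415 + 325)/(1256 - 2475) + t(-22))/(-3982 - 4630) = ((-415 + 325)/(1256 - 2475) + (13/14 - 4/(-22)))/(-3982 - 4630) = (-90/(-1219) + (13/14 - 4*(-1/22)))/(-8612) = (-90*(-1/1219) + (13/14 + 2/11))*(-1/8612) = (90/1219 + 171/154)*(-1/8612) = (222309/187726)*(-1/8612) = -222309/1616696312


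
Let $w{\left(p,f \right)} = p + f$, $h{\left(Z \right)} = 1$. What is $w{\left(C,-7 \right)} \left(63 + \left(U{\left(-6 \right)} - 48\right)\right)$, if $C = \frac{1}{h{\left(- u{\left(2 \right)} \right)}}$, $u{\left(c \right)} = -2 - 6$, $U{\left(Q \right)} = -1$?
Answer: $-84$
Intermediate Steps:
$u{\left(c \right)} = -8$ ($u{\left(c \right)} = -2 - 6 = -8$)
$C = 1$ ($C = 1^{-1} = 1$)
$w{\left(p,f \right)} = f + p$
$w{\left(C,-7 \right)} \left(63 + \left(U{\left(-6 \right)} - 48\right)\right) = \left(-7 + 1\right) \left(63 - 49\right) = - 6 \left(63 - 49\right) = \left(-6\right) 14 = -84$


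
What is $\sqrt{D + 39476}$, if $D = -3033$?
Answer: $\sqrt{36443} \approx 190.9$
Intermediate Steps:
$\sqrt{D + 39476} = \sqrt{-3033 + 39476} = \sqrt{36443}$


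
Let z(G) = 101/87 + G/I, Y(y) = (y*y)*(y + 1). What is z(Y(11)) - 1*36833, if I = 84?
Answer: -22420063/609 ≈ -36815.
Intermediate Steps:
Y(y) = y²*(1 + y)
z(G) = 101/87 + G/84
z(Y(11)) - 1*36833 = (101/87 + (11²*(1 + 11))/84) - 1*36833 = (101/87 + (121*12)/84) - 36833 = (101/87 + (1/84)*1452) - 36833 = (101/87 + 121/7) - 36833 = 11234/609 - 36833 = -22420063/609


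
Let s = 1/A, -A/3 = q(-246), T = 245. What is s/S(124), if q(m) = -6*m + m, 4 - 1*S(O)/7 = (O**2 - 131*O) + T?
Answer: -1/16195410 ≈ -6.1746e-8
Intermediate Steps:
S(O) = -1687 - 7*O**2 + 917*O (S(O) = 28 - 7*((O**2 - 131*O) + 245) = 28 - 7*(245 + O**2 - 131*O) = 28 + (-1715 - 7*O**2 + 917*O) = -1687 - 7*O**2 + 917*O)
q(m) = -5*m
A = -3690 (A = -(-15)*(-246) = -3*1230 = -3690)
s = -1/3690 (s = 1/(-3690) = -1/3690 ≈ -0.00027100)
s/S(124) = -1/(3690*(-1687 - 7*124**2 + 917*124)) = -1/(3690*(-1687 - 7*15376 + 113708)) = -1/(3690*(-1687 - 107632 + 113708)) = -1/3690/4389 = -1/3690*1/4389 = -1/16195410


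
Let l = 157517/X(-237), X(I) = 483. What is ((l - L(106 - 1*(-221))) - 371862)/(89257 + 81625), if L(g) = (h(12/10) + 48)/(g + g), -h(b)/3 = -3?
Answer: -39120507899/17992849308 ≈ -2.1742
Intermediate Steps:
h(b) = 9 (h(b) = -3*(-3) = 9)
L(g) = 57/(2*g) (L(g) = (9 + 48)/(g + g) = 57/((2*g)) = 57*(1/(2*g)) = 57/(2*g))
l = 157517/483 ≈ 326.12
((l - L(106 - 1*(-221))) - 371862)/(89257 + 81625) = ((157517/483 - 57/(2*(106 - 1*(-221)))) - 371862)/(89257 + 81625) = ((157517/483 - 57/(2*(106 + 221))) - 371862)/170882 = ((157517/483 - 57/(2*327)) - 371862)*(1/170882) = ((157517/483 - 1*19/218) - 371862)*(1/170882) = ((157517/483 - 19/218) - 371862)*(1/170882) = (34329529/105294 - 371862)*(1/170882) = -39120507899/105294*1/170882 = -39120507899/17992849308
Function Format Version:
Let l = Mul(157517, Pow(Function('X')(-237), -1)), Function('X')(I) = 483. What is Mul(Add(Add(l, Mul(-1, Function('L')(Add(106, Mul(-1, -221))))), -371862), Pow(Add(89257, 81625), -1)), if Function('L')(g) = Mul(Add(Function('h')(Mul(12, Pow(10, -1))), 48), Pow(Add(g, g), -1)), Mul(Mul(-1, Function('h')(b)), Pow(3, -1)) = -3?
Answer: Rational(-39120507899, 17992849308) ≈ -2.1742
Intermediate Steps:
Function('h')(b) = 9 (Function('h')(b) = Mul(-3, -3) = 9)
Function('L')(g) = Mul(Rational(57, 2), Pow(g, -1)) (Function('L')(g) = Mul(Add(9, 48), Pow(Add(g, g), -1)) = Mul(57, Pow(Mul(2, g), -1)) = Mul(57, Mul(Rational(1, 2), Pow(g, -1))) = Mul(Rational(57, 2), Pow(g, -1)))
l = Rational(157517, 483) (l = Mul(157517, Pow(483, -1)) = Mul(157517, Rational(1, 483)) = Rational(157517, 483) ≈ 326.12)
Mul(Add(Add(l, Mul(-1, Function('L')(Add(106, Mul(-1, -221))))), -371862), Pow(Add(89257, 81625), -1)) = Mul(Add(Add(Rational(157517, 483), Mul(-1, Mul(Rational(57, 2), Pow(Add(106, Mul(-1, -221)), -1)))), -371862), Pow(Add(89257, 81625), -1)) = Mul(Add(Add(Rational(157517, 483), Mul(-1, Mul(Rational(57, 2), Pow(Add(106, 221), -1)))), -371862), Pow(170882, -1)) = Mul(Add(Add(Rational(157517, 483), Mul(-1, Mul(Rational(57, 2), Pow(327, -1)))), -371862), Rational(1, 170882)) = Mul(Add(Add(Rational(157517, 483), Mul(-1, Mul(Rational(57, 2), Rational(1, 327)))), -371862), Rational(1, 170882)) = Mul(Add(Add(Rational(157517, 483), Mul(-1, Rational(19, 218))), -371862), Rational(1, 170882)) = Mul(Add(Add(Rational(157517, 483), Rational(-19, 218)), -371862), Rational(1, 170882)) = Mul(Add(Rational(34329529, 105294), -371862), Rational(1, 170882)) = Mul(Rational(-39120507899, 105294), Rational(1, 170882)) = Rational(-39120507899, 17992849308)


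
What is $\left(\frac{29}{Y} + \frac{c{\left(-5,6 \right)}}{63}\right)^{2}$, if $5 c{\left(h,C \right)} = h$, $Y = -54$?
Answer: $\frac{43681}{142884} \approx 0.30571$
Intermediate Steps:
$c{\left(h,C \right)} = \frac{h}{5}$
$\left(\frac{29}{Y} + \frac{c{\left(-5,6 \right)}}{63}\right)^{2} = \left(\frac{29}{-54} + \frac{\frac{1}{5} \left(-5\right)}{63}\right)^{2} = \left(29 \left(- \frac{1}{54}\right) - \frac{1}{63}\right)^{2} = \left(- \frac{29}{54} - \frac{1}{63}\right)^{2} = \left(- \frac{209}{378}\right)^{2} = \frac{43681}{142884}$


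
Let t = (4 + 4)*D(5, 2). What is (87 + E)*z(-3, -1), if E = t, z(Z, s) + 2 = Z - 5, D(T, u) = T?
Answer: -1270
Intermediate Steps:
z(Z, s) = -7 + Z (z(Z, s) = -2 + (Z - 5) = -2 + (-5 + Z) = -7 + Z)
t = 40 (t = (4 + 4)*5 = 8*5 = 40)
E = 40
(87 + E)*z(-3, -1) = (87 + 40)*(-7 - 3) = 127*(-10) = -1270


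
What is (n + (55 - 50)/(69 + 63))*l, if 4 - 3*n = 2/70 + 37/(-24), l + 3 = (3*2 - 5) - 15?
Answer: -883847/27720 ≈ -31.885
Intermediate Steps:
l = -17 (l = -3 + ((3*2 - 5) - 15) = -3 + ((6 - 5) - 15) = -3 + (1 - 15) = -3 - 14 = -17)
n = 4631/2520 (n = 4/3 - (2/70 + 37/(-24))/3 = 4/3 - (2*(1/70) + 37*(-1/24))/3 = 4/3 - (1/35 - 37/24)/3 = 4/3 - ⅓*(-1271/840) = 4/3 + 1271/2520 = 4631/2520 ≈ 1.8377)
(n + (55 - 50)/(69 + 63))*l = (4631/2520 + (55 - 50)/(69 + 63))*(-17) = (4631/2520 + 5/132)*(-17) = (51991/27720)*(-17) = -883847/27720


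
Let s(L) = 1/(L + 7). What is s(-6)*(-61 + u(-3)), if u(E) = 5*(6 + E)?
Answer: -46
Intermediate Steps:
s(L) = 1/(7 + L)
u(E) = 30 + 5*E
s(-6)*(-61 + u(-3)) = (-61 + (30 + 5*(-3)))/(7 - 6) = (-61 + (30 - 15))/1 = 1*(-61 + 15) = 1*(-46) = -46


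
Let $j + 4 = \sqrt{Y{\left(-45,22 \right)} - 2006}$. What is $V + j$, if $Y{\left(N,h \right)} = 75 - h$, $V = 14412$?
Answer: $14408 + 3 i \sqrt{217} \approx 14408.0 + 44.193 i$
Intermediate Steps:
$j = -4 + 3 i \sqrt{217}$ ($j = -4 + \sqrt{\left(75 - 22\right) - 2006} = -4 + \sqrt{53 - 2006} = -4 + \sqrt{-1953} = -4 + 3 i \sqrt{217} \approx -4.0 + 44.193 i$)
$V + j = 14412 - \left(4 - 3 i \sqrt{217}\right) = 14408 + 3 i \sqrt{217}$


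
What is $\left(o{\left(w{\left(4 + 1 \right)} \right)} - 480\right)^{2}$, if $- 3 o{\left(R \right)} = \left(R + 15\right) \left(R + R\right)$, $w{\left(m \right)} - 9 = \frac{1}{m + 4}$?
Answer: $\frac{23173363984}{59049} \approx 3.9244 \cdot 10^{5}$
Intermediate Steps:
$w{\left(m \right)} = 9 + \frac{1}{4 + m}$ ($w{\left(m \right)} = 9 + \frac{1}{m + 4} = 9 + \frac{1}{4 + m}$)
$o{\left(R \right)} = - \frac{2 R \left(15 + R\right)}{3}$ ($o{\left(R \right)} = - \frac{\left(R + 15\right) \left(R + R\right)}{3} = - \frac{\left(15 + R\right) 2 R}{3} = - \frac{2 R \left(15 + R\right)}{3}$)
$\left(o{\left(w{\left(4 + 1 \right)} \right)} - 480\right)^{2} = \left(- \frac{2 \frac{37 + 9 \left(4 + 1\right)}{4 + \left(4 + 1\right)} \left(15 + \frac{37 + 9 \left(4 + 1\right)}{4 + \left(4 + 1\right)}\right)}{3} - 480\right)^{2} = \left(- \frac{2 \frac{37 + 9 \cdot 5}{4 + 5} \left(15 + \frac{37 + 9 \cdot 5}{4 + 5}\right)}{3} - 480\right)^{2} = \left(- \frac{2 \frac{37 + 45}{9} \left(15 + \frac{37 + 45}{9}\right)}{3} - 480\right)^{2} = \left(- \frac{2 \cdot \frac{1}{9} \cdot 82 \left(15 + \frac{1}{9} \cdot 82\right)}{3} - 480\right)^{2} = \left(\left(- \frac{2}{3}\right) \frac{82}{9} \left(15 + \frac{82}{9}\right) - 480\right)^{2} = \left(\left(- \frac{2}{3}\right) \frac{82}{9} \cdot \frac{217}{9} - 480\right)^{2} = \left(- \frac{35588}{243} - 480\right)^{2} = \left(- \frac{152228}{243}\right)^{2} = \frac{23173363984}{59049}$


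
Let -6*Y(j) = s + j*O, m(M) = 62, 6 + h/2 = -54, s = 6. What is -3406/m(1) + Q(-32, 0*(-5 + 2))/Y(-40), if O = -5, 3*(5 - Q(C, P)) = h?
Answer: -179594/3193 ≈ -56.246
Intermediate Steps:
h = -120 (h = -12 + 2*(-54) = -12 - 108 = -120)
Q(C, P) = 45 (Q(C, P) = 5 - 1/3*(-120) = 5 + 40 = 45)
Y(j) = -1 + 5*j/6 (Y(j) = -(6 + j*(-5))/6 = -(6 - 5*j)/6 = -1 + 5*j/6)
-3406/m(1) + Q(-32, 0*(-5 + 2))/Y(-40) = -3406/62 + 45/(-1 + (5/6)*(-40)) = -3406*1/62 + 45/(-1 - 100/3) = -1703/31 + 45/(-103/3) = -1703/31 + 45*(-3/103) = -1703/31 - 135/103 = -179594/3193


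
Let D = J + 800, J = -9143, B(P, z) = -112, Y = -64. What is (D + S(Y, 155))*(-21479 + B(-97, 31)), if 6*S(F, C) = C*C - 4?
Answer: 187388289/2 ≈ 9.3694e+7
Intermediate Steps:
S(F, C) = -2/3 + C**2/6 (S(F, C) = (C*C - 4)/6 = (C**2 - 4)/6 = (-4 + C**2)/6 = -2/3 + C**2/6)
D = -8343 (D = -9143 + 800 = -8343)
(D + S(Y, 155))*(-21479 + B(-97, 31)) = (-8343 + (-2/3 + (1/6)*155**2))*(-21479 - 112) = (-8343 + (-2/3 + (1/6)*24025))*(-21591) = (-8343 + (-2/3 + 24025/6))*(-21591) = (-8343 + 8007/2)*(-21591) = -8679/2*(-21591) = 187388289/2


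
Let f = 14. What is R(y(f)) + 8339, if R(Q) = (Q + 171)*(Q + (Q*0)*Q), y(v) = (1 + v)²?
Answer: 97439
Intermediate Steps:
R(Q) = Q*(171 + Q) (R(Q) = (171 + Q)*(Q + 0*Q) = (171 + Q)*(Q + 0) = (171 + Q)*Q = Q*(171 + Q))
R(y(f)) + 8339 = (1 + 14)²*(171 + (1 + 14)²) + 8339 = 15²*(171 + 15²) + 8339 = 225*(171 + 225) + 8339 = 225*396 + 8339 = 89100 + 8339 = 97439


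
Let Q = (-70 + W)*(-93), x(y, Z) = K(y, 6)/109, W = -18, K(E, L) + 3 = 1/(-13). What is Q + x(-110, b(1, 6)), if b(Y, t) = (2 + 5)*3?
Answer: 11596688/1417 ≈ 8184.0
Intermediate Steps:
K(E, L) = -40/13 (K(E, L) = -3 + 1/(-13) = -3 - 1/13 = -40/13)
b(Y, t) = 21 (b(Y, t) = 7*3 = 21)
x(y, Z) = -40/1417 (x(y, Z) = -40/13/109 = -40/13*1/109 = -40/1417)
Q = 8184 (Q = (-70 - 18)*(-93) = -88*(-93) = 8184)
Q + x(-110, b(1, 6)) = 8184 - 40/1417 = 11596688/1417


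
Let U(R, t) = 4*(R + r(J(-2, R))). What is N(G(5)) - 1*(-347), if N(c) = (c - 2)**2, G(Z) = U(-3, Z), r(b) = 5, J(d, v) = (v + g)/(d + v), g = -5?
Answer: 383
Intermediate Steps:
J(d, v) = (-5 + v)/(d + v) (J(d, v) = (v - 5)/(d + v) = (-5 + v)/(d + v))
U(R, t) = 20 + 4*R (U(R, t) = 4*(R + 5) = 4*(5 + R) = 20 + 4*R)
G(Z) = 8 (G(Z) = 20 + 4*(-3) = 20 - 12 = 8)
N(c) = (-2 + c)**2
N(G(5)) - 1*(-347) = (-2 + 8)**2 - 1*(-347) = 6**2 + 347 = 36 + 347 = 383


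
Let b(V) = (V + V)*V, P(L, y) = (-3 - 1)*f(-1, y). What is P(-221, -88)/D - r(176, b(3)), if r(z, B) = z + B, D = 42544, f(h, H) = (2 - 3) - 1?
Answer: -1031691/5318 ≈ -194.00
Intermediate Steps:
f(h, H) = -2 (f(h, H) = -1 - 1 = -2)
P(L, y) = 8 (P(L, y) = (-3 - 1)*(-2) = -4*(-2) = 8)
b(V) = 2*V² (b(V) = (2*V)*V = 2*V²)
r(z, B) = B + z
P(-221, -88)/D - r(176, b(3)) = 8/42544 - (2*3² + 176) = 8*(1/42544) - (2*9 + 176) = 1/5318 - (18 + 176) = 1/5318 - 1*194 = 1/5318 - 194 = -1031691/5318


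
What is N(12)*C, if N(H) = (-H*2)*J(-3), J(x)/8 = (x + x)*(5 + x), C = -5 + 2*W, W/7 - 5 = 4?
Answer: 278784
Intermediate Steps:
W = 63 (W = 35 + 7*4 = 35 + 28 = 63)
C = 121 (C = -5 + 2*63 = -5 + 126 = 121)
J(x) = 16*x*(5 + x) (J(x) = 8*((x + x)*(5 + x)) = 8*((2*x)*(5 + x)) = 8*(2*x*(5 + x)) = 16*x*(5 + x))
N(H) = 192*H (N(H) = (-H*2)*(16*(-3)*(5 - 3)) = (-2*H)*(16*(-3)*2) = -2*H*(-96) = 192*H)
N(12)*C = (192*12)*121 = 2304*121 = 278784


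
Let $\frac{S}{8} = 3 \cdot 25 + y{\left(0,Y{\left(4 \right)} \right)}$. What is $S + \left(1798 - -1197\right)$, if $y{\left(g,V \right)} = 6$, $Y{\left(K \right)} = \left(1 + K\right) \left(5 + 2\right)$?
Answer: $3643$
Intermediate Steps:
$Y{\left(K \right)} = 7 + 7 K$ ($Y{\left(K \right)} = \left(1 + K\right) 7 = 7 + 7 K$)
$S = 648$ ($S = 8 \left(3 \cdot 25 + 6\right) = 8 \left(75 + 6\right) = 8 \cdot 81 = 648$)
$S + \left(1798 - -1197\right) = 648 + \left(1798 - -1197\right) = 648 + \left(1798 + 1197\right) = 648 + 2995 = 3643$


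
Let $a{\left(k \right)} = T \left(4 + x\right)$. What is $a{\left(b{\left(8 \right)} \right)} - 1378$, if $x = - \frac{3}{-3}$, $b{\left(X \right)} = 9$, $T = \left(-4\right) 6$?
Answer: $-1498$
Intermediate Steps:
$T = -24$
$x = 1$ ($x = \left(-3\right) \left(- \frac{1}{3}\right) = 1$)
$a{\left(k \right)} = -120$ ($a{\left(k \right)} = - 24 \left(4 + 1\right) = \left(-24\right) 5 = -120$)
$a{\left(b{\left(8 \right)} \right)} - 1378 = -120 - 1378 = -1498$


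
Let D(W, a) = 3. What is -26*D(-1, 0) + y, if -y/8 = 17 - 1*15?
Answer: -94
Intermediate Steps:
y = -16 (y = -8*(17 - 1*15) = -8*(17 - 15) = -8*2 = -16)
-26*D(-1, 0) + y = -26*3 - 16 = -78 - 16 = -94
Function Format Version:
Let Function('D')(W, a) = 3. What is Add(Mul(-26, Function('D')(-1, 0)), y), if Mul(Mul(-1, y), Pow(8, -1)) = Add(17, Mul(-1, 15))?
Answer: -94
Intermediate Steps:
y = -16 (y = Mul(-8, Add(17, Mul(-1, 15))) = Mul(-8, Add(17, -15)) = Mul(-8, 2) = -16)
Add(Mul(-26, Function('D')(-1, 0)), y) = Add(Mul(-26, 3), -16) = Add(-78, -16) = -94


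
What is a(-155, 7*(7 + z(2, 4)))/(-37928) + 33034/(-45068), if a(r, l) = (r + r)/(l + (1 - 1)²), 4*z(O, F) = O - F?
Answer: -3562099721/4860933077 ≈ -0.73280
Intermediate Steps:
z(O, F) = -F/4 + O/4 (z(O, F) = (O - F)/4 = -F/4 + O/4)
a(r, l) = 2*r/l (a(r, l) = (2*r)/(l + 0²) = (2*r)/(l + 0) = (2*r)/l = 2*r/l)
a(-155, 7*(7 + z(2, 4)))/(-37928) + 33034/(-45068) = (2*(-155)/(7*(7 + (-¼*4 + (¼)*2))))/(-37928) + 33034/(-45068) = (2*(-155)/(7*(7 + (-1 + ½))))*(-1/37928) + 33034*(-1/45068) = (2*(-155)/(7*(7 - ½)))*(-1/37928) - 16517/22534 = (2*(-155)/(7*(13/2)))*(-1/37928) - 16517/22534 = (2*(-155)/(91/2))*(-1/37928) - 16517/22534 = (2*(-155)*(2/91))*(-1/37928) - 16517/22534 = -620/91*(-1/37928) - 16517/22534 = 155/862862 - 16517/22534 = -3562099721/4860933077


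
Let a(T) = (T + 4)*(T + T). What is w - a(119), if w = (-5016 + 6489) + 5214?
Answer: -22587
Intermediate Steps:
a(T) = 2*T*(4 + T) (a(T) = (4 + T)*(2*T) = 2*T*(4 + T))
w = 6687 (w = 1473 + 5214 = 6687)
w - a(119) = 6687 - 2*119*(4 + 119) = 6687 - 2*119*123 = 6687 - 1*29274 = 6687 - 29274 = -22587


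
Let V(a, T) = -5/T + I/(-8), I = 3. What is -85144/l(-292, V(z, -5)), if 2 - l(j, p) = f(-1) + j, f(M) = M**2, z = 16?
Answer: -85144/293 ≈ -290.59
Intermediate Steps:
V(a, T) = -3/8 - 5/T (V(a, T) = -5/T + 3/(-8) = -5/T + 3*(-1/8) = -5/T - 3/8 = -3/8 - 5/T)
l(j, p) = 1 - j (l(j, p) = 2 - ((-1)**2 + j) = 2 - (1 + j) = 2 + (-1 - j) = 1 - j)
-85144/l(-292, V(z, -5)) = -85144/(1 - 1*(-292)) = -85144/(1 + 292) = -85144/293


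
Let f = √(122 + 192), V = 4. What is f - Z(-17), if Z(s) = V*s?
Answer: 68 + √314 ≈ 85.720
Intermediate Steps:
Z(s) = 4*s
f = √314 ≈ 17.720
f - Z(-17) = √314 - 4*(-17) = √314 - 1*(-68) = √314 + 68 = 68 + √314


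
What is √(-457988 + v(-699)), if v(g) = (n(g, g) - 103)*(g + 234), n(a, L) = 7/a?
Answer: 2*I*√5565821518/233 ≈ 640.38*I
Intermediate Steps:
v(g) = (-103 + 7/g)*(234 + g) (v(g) = (7/g - 103)*(g + 234) = (-103 + 7/g)*(234 + g))
√(-457988 + v(-699)) = √(-457988 + (-24095 - 103*(-699) + 1638/(-699))) = √(-457988 + (-24095 + 71997 + 1638*(-1/699))) = √(-457988 + (-24095 + 71997 - 546/233)) = √(-457988 + 11160620/233) = √(-95550584/233) = 2*I*√5565821518/233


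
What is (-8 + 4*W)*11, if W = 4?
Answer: 88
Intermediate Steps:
(-8 + 4*W)*11 = (-8 + 4*4)*11 = (-8 + 16)*11 = 8*11 = 88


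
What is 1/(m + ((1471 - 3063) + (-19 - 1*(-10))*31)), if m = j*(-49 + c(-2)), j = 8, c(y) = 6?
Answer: -1/2215 ≈ -0.00045147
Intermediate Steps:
m = -344 (m = 8*(-49 + 6) = 8*(-43) = -344)
1/(m + ((1471 - 3063) + (-19 - 1*(-10))*31)) = 1/(-344 + ((1471 - 3063) + (-19 - 1*(-10))*31)) = 1/(-344 + (-1592 + (-19 + 10)*31)) = 1/(-344 + (-1592 - 9*31)) = 1/(-344 + (-1592 - 279)) = 1/(-344 - 1871) = 1/(-2215) = -1/2215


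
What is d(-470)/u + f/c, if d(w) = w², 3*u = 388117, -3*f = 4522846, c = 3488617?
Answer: 5180326036718/4061974692567 ≈ 1.2753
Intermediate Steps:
f = -4522846/3 (f = -⅓*4522846 = -4522846/3 ≈ -1.5076e+6)
u = 388117/3 (u = (⅓)*388117 = 388117/3 ≈ 1.2937e+5)
d(-470)/u + f/c = (-470)²/(388117/3) - 4522846/3/3488617 = 220900*(3/388117) - 4522846/3*1/3488617 = 662700/388117 - 4522846/10465851 = 5180326036718/4061974692567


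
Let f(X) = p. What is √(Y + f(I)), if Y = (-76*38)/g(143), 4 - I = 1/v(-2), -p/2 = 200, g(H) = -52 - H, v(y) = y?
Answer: 2*I*√3661710/195 ≈ 19.626*I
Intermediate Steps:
p = -400 (p = -2*200 = -400)
I = 9/2 (I = 4 - 1/(-2) = 4 - 1*(-½) = 4 + ½ = 9/2 ≈ 4.5000)
f(X) = -400
Y = 2888/195 (Y = (-76*38)/(-52 - 1*143) = -2888/(-52 - 143) = -2888/(-195) = -2888*(-1/195) = 2888/195 ≈ 14.810)
√(Y + f(I)) = √(2888/195 - 400) = √(-75112/195) = 2*I*√3661710/195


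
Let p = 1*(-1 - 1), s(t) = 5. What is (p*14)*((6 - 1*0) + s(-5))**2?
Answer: -3388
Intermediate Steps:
p = -2 (p = 1*(-2) = -2)
(p*14)*((6 - 1*0) + s(-5))**2 = (-2*14)*((6 - 1*0) + 5)**2 = -28*((6 + 0) + 5)**2 = -28*(6 + 5)**2 = -28*11**2 = -28*121 = -3388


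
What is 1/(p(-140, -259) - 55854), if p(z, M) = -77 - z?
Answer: -1/55791 ≈ -1.7924e-5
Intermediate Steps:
1/(p(-140, -259) - 55854) = 1/((-77 - 1*(-140)) - 55854) = 1/((-77 + 140) - 55854) = 1/(63 - 55854) = 1/(-55791) = -1/55791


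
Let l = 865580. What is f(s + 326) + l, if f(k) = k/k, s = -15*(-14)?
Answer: 865581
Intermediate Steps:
s = 210
f(k) = 1
f(s + 326) + l = 1 + 865580 = 865581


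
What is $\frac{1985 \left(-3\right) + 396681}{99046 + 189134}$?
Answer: $\frac{21707}{16010} \approx 1.3558$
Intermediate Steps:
$\frac{1985 \left(-3\right) + 396681}{99046 + 189134} = \frac{-5955 + 396681}{288180} = 390726 \cdot \frac{1}{288180} = \frac{21707}{16010}$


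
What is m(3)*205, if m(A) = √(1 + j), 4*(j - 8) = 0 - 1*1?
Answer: 205*√35/2 ≈ 606.40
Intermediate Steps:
j = 31/4 (j = 8 + (0 - 1*1)/4 = 8 + (0 - 1)/4 = 8 + (¼)*(-1) = 8 - ¼ = 31/4 ≈ 7.7500)
m(A) = √35/2 (m(A) = √(1 + 31/4) = √(35/4) = √35/2)
m(3)*205 = (√35/2)*205 = 205*√35/2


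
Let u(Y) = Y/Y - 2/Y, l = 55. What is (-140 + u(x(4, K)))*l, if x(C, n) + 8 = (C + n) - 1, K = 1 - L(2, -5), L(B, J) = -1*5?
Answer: -7755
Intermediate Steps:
L(B, J) = -5
K = 6 (K = 1 - 1*(-5) = 1 + 5 = 6)
x(C, n) = -9 + C + n (x(C, n) = -8 + ((C + n) - 1) = -8 + (-1 + C + n) = -9 + C + n)
u(Y) = 1 - 2/Y
(-140 + u(x(4, K)))*l = (-140 + (-2 + (-9 + 4 + 6))/(-9 + 4 + 6))*55 = (-140 + (-2 + 1)/1)*55 = (-140 + 1*(-1))*55 = (-140 - 1)*55 = -141*55 = -7755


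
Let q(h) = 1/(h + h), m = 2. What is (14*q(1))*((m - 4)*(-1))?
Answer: 14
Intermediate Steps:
q(h) = 1/(2*h)
(14*q(1))*((m - 4)*(-1)) = (14*((1/2)/1))*((2 - 4)*(-1)) = (14*((1/2)*1))*(-2*(-1)) = (14*(1/2))*2 = 7*2 = 14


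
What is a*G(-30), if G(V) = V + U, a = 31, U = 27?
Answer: -93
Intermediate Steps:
G(V) = 27 + V (G(V) = V + 27 = 27 + V)
a*G(-30) = 31*(27 - 30) = 31*(-3) = -93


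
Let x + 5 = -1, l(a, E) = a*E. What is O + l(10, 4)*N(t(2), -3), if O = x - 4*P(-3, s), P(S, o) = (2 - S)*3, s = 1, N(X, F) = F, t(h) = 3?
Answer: -186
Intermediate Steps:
l(a, E) = E*a
P(S, o) = 6 - 3*S
x = -6 (x = -5 - 1 = -6)
O = -66 (O = -6 - 4*(6 - 3*(-3)) = -6 - 4*(6 + 9) = -6 - 4*15 = -6 - 60 = -66)
O + l(10, 4)*N(t(2), -3) = -66 + (4*10)*(-3) = -66 + 40*(-3) = -66 - 120 = -186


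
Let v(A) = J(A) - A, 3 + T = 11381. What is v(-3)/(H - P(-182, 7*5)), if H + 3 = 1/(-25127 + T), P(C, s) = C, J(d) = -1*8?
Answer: -13749/492214 ≈ -0.027933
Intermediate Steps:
J(d) = -8
T = 11378 (T = -3 + 11381 = 11378)
v(A) = -8 - A
H = -41248/13749 (H = -3 + 1/(-25127 + 11378) = -3 + 1/(-13749) = -3 - 1/13749 = -41248/13749 ≈ -3.0001)
v(-3)/(H - P(-182, 7*5)) = (-8 - 1*(-3))/(-41248/13749 - 1*(-182)) = (-8 + 3)/(-41248/13749 + 182) = -5/2461070/13749 = -5*13749/2461070 = -13749/492214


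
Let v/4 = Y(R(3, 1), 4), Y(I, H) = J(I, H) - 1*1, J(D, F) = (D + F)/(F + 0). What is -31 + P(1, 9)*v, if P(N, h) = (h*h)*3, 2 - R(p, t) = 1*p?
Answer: -274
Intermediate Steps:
J(D, F) = (D + F)/F
R(p, t) = 2 - p
P(N, h) = 3*h² (P(N, h) = h²*3 = 3*h²)
Y(I, H) = -1 + (H + I)/H (Y(I, H) = (I + H)/H - 1*1 = (H + I)/H - 1 = -1 + (H + I)/H)
v = -1 (v = 4*((2 - 1*3)/4) = 4*((2 - 3)*(¼)) = 4*(-1*¼) = 4*(-¼) = -1)
-31 + P(1, 9)*v = -31 + (3*9²)*(-1) = -31 + (3*81)*(-1) = -31 + 243*(-1) = -31 - 243 = -274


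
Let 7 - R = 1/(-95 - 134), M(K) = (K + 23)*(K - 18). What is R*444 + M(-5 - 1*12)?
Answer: 664086/229 ≈ 2899.9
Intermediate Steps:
M(K) = (-18 + K)*(23 + K) (M(K) = (23 + K)*(-18 + K) = (-18 + K)*(23 + K))
R = 1604/229 (R = 7 - 1/(-95 - 134) = 7 - 1/(-229) = 7 - 1*(-1/229) = 7 + 1/229 = 1604/229 ≈ 7.0044)
R*444 + M(-5 - 1*12) = (1604/229)*444 + (-414 + (-5 - 1*12)**2 + 5*(-5 - 1*12)) = 712176/229 + (-414 + (-5 - 12)**2 + 5*(-5 - 12)) = 712176/229 + (-414 + (-17)**2 + 5*(-17)) = 712176/229 + (-414 + 289 - 85) = 712176/229 - 210 = 664086/229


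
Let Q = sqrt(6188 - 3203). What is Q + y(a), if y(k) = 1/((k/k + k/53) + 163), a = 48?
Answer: 53/8740 + sqrt(2985) ≈ 54.641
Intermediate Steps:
Q = sqrt(2985) ≈ 54.635
y(k) = 1/(164 + k/53) (y(k) = 1/((1 + k*(1/53)) + 163) = 1/((1 + k/53) + 163) = 1/(164 + k/53))
Q + y(a) = sqrt(2985) + 53/(8692 + 48) = sqrt(2985) + 53/8740 = 53/8740 + sqrt(2985)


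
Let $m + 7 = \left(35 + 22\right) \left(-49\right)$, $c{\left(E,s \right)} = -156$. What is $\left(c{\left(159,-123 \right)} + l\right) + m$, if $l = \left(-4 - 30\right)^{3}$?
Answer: $-42260$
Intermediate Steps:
$l = -39304$ ($l = \left(-4 - 30\right)^{3} = \left(-34\right)^{3} = -39304$)
$m = -2800$ ($m = -7 + \left(35 + 22\right) \left(-49\right) = -7 + 57 \left(-49\right) = -7 - 2793 = -2800$)
$\left(c{\left(159,-123 \right)} + l\right) + m = \left(-156 - 39304\right) - 2800 = -39460 - 2800 = -42260$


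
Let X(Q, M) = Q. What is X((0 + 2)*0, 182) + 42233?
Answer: 42233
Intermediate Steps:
X((0 + 2)*0, 182) + 42233 = (0 + 2)*0 + 42233 = 2*0 + 42233 = 0 + 42233 = 42233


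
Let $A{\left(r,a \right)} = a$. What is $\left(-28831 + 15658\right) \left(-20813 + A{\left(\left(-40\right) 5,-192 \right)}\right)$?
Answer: $276698865$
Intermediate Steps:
$\left(-28831 + 15658\right) \left(-20813 + A{\left(\left(-40\right) 5,-192 \right)}\right) = \left(-28831 + 15658\right) \left(-20813 - 192\right) = \left(-13173\right) \left(-21005\right) = 276698865$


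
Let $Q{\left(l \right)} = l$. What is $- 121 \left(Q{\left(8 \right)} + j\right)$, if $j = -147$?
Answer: $16819$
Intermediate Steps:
$- 121 \left(Q{\left(8 \right)} + j\right) = - 121 \left(8 - 147\right) = \left(-121\right) \left(-139\right) = 16819$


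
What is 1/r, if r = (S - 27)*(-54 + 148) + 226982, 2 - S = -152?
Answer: 1/238920 ≈ 4.1855e-6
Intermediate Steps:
S = 154 (S = 2 - 1*(-152) = 2 + 152 = 154)
r = 238920 (r = (154 - 27)*(-54 + 148) + 226982 = 127*94 + 226982 = 11938 + 226982 = 238920)
1/r = 1/238920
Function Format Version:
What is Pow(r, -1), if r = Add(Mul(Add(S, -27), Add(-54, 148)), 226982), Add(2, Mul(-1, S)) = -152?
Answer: Rational(1, 238920) ≈ 4.1855e-6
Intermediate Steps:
S = 154 (S = Add(2, Mul(-1, -152)) = Add(2, 152) = 154)
r = 238920 (r = Add(Mul(Add(154, -27), Add(-54, 148)), 226982) = Add(Mul(127, 94), 226982) = Add(11938, 226982) = 238920)
Pow(r, -1) = Pow(238920, -1) = Rational(1, 238920)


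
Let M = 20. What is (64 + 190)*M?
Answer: 5080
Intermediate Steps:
(64 + 190)*M = (64 + 190)*20 = 254*20 = 5080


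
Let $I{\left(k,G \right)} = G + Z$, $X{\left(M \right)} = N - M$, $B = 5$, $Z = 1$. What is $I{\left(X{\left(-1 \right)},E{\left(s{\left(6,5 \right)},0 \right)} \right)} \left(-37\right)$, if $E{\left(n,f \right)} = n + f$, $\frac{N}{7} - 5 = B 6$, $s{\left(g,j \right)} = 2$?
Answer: $-111$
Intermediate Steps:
$N = 245$ ($N = 35 + 7 \cdot 5 \cdot 6 = 35 + 7 \cdot 30 = 35 + 210 = 245$)
$X{\left(M \right)} = 245 - M$
$E{\left(n,f \right)} = f + n$
$I{\left(k,G \right)} = 1 + G$ ($I{\left(k,G \right)} = G + 1 = 1 + G$)
$I{\left(X{\left(-1 \right)},E{\left(s{\left(6,5 \right)},0 \right)} \right)} \left(-37\right) = \left(1 + \left(0 + 2\right)\right) \left(-37\right) = \left(1 + 2\right) \left(-37\right) = 3 \left(-37\right) = -111$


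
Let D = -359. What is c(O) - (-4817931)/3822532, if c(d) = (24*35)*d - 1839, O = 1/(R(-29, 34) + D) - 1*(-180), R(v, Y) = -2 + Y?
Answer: 62231609869187/416655988 ≈ 1.4936e+5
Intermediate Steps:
O = 58859/327 (O = 1/((-2 + 34) - 359) - 1*(-180) = 1/(32 - 359) + 180 = 1/(-327) + 180 = -1/327 + 180 = 58859/327 ≈ 180.00)
c(d) = -1839 + 840*d (c(d) = 840*d - 1839 = -1839 + 840*d)
c(O) - (-4817931)/3822532 = (-1839 + 840*(58859/327)) - (-4817931)/3822532 = (-1839 + 16480520/109) - (-4817931)/3822532 = 16280069/109 - 1*(-4817931/3822532) = 16280069/109 + 4817931/3822532 = 62231609869187/416655988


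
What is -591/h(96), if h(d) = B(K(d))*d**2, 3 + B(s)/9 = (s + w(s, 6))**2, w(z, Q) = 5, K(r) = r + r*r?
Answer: -197/2400025724928 ≈ -8.2082e-11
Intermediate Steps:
K(r) = r + r**2
B(s) = -27 + 9*(5 + s)**2 (B(s) = -27 + 9*(s + 5)**2 = -27 + 9*(5 + s)**2)
h(d) = d**2*(-27 + 9*(5 + d*(1 + d))**2) (h(d) = (-27 + 9*(5 + d*(1 + d))**2)*d**2 = d**2*(-27 + 9*(5 + d*(1 + d))**2))
-591/h(96) = -591*1/(82944*(-3 + (5 + 96*(1 + 96))**2)) = -591*1/(82944*(-3 + (5 + 96*97)**2)) = -591*1/(82944*(-3 + (5 + 9312)**2)) = -591*1/(82944*(-3 + 9317**2)) = -591*1/(82944*(-3 + 86806489)) = -591/(9*9216*86806486) = -591/7200077174784 = -591*1/7200077174784 = -197/2400025724928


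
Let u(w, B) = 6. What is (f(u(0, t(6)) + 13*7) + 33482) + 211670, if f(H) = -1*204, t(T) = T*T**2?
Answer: 244948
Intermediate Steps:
t(T) = T**3
f(H) = -204
(f(u(0, t(6)) + 13*7) + 33482) + 211670 = (-204 + 33482) + 211670 = 33278 + 211670 = 244948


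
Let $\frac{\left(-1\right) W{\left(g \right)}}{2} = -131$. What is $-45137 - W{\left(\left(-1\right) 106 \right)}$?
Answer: $-45399$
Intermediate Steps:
$W{\left(g \right)} = 262$ ($W{\left(g \right)} = \left(-2\right) \left(-131\right) = 262$)
$-45137 - W{\left(\left(-1\right) 106 \right)} = -45137 - 262 = -45399$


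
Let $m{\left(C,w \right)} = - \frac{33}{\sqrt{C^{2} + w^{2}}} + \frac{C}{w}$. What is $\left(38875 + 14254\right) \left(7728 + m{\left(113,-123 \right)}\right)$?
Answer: $\frac{50495448599}{123} - \frac{1753257 \sqrt{27898}}{27898} \approx 4.1052 \cdot 10^{8}$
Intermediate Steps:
$m{\left(C,w \right)} = - \frac{33}{\sqrt{C^{2} + w^{2}}} + \frac{C}{w}$
$\left(38875 + 14254\right) \left(7728 + m{\left(113,-123 \right)}\right) = \left(38875 + 14254\right) \left(7728 - \left(\frac{113}{123} + \frac{33}{\sqrt{113^{2} + \left(-123\right)^{2}}}\right)\right) = 53129 \left(7728 - \left(\frac{113}{123} + \frac{33}{\sqrt{12769 + 15129}}\right)\right) = 53129 \left(7728 - \left(\frac{113}{123} + \frac{33}{\sqrt{27898}}\right)\right) = 53129 \left(7728 - \left(\frac{113}{123} + 33 \frac{\sqrt{27898}}{27898}\right)\right) = 53129 \left(7728 - \left(\frac{113}{123} + \frac{33 \sqrt{27898}}{27898}\right)\right) = 53129 \left(\frac{950431}{123} - \frac{33 \sqrt{27898}}{27898}\right) = \frac{50495448599}{123} - \frac{1753257 \sqrt{27898}}{27898}$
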